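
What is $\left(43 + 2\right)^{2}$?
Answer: $2025$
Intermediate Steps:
$\left(43 + 2\right)^{2} = 45^{2} = 2025$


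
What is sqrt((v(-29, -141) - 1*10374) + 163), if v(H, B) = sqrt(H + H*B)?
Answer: sqrt(-10211 + 2*sqrt(1015)) ≈ 100.73*I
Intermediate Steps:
v(H, B) = sqrt(H + B*H)
sqrt((v(-29, -141) - 1*10374) + 163) = sqrt((sqrt(-29*(1 - 141)) - 1*10374) + 163) = sqrt((sqrt(-29*(-140)) - 10374) + 163) = sqrt((sqrt(4060) - 10374) + 163) = sqrt((2*sqrt(1015) - 10374) + 163) = sqrt((-10374 + 2*sqrt(1015)) + 163) = sqrt(-10211 + 2*sqrt(1015))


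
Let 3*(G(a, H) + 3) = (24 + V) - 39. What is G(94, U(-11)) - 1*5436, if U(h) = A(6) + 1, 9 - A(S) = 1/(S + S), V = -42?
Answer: -5458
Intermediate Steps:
A(S) = 9 - 1/(2*S) (A(S) = 9 - 1/(S + S) = 9 - 1/(2*S))
U(h) = 119/12 (U(h) = (9 - ½/6) + 1 = (9 - ½*⅙) + 1 = (9 - 1/12) + 1 = 107/12 + 1 = 119/12)
G(a, H) = -22 (G(a, H) = -3 + ((24 - 42) - 39)/3 = -3 + (-18 - 39)/3 = -3 + (⅓)*(-57) = -3 - 19 = -22)
G(94, U(-11)) - 1*5436 = -22 - 1*5436 = -22 - 5436 = -5458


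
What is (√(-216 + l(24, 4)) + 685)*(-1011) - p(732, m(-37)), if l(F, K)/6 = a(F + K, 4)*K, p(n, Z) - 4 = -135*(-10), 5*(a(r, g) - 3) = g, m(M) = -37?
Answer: -693889 - 4044*I*√195/5 ≈ -6.9389e+5 - 11294.0*I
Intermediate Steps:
a(r, g) = 3 + g/5
p(n, Z) = 1354 (p(n, Z) = 4 - 135*(-10) = 4 + 1350 = 1354)
l(F, K) = 114*K/5 (l(F, K) = 6*((3 + (⅕)*4)*K) = 6*((3 + ⅘)*K) = 6*(19*K/5) = 114*K/5)
(√(-216 + l(24, 4)) + 685)*(-1011) - p(732, m(-37)) = (√(-216 + (114/5)*4) + 685)*(-1011) - 1*1354 = (√(-216 + 456/5) + 685)*(-1011) - 1354 = (√(-624/5) + 685)*(-1011) - 1354 = (4*I*√195/5 + 685)*(-1011) - 1354 = (685 + 4*I*√195/5)*(-1011) - 1354 = (-692535 - 4044*I*√195/5) - 1354 = -693889 - 4044*I*√195/5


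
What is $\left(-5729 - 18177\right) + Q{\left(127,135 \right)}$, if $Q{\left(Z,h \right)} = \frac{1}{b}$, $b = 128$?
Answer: $- \frac{3059967}{128} \approx -23906.0$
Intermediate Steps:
$Q{\left(Z,h \right)} = \frac{1}{128}$
$\left(-5729 - 18177\right) + Q{\left(127,135 \right)} = \left(-5729 - 18177\right) + \frac{1}{128} = -23906 + \frac{1}{128} = - \frac{3059967}{128}$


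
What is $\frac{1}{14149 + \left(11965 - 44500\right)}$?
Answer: $- \frac{1}{18386} \approx -5.4389 \cdot 10^{-5}$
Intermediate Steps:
$\frac{1}{14149 + \left(11965 - 44500\right)} = \frac{1}{14149 - 32535} = \frac{1}{-18386} = - \frac{1}{18386}$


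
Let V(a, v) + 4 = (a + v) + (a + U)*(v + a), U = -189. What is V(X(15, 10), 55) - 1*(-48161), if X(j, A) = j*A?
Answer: 40367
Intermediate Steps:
X(j, A) = A*j
V(a, v) = -4 + a + v + (-189 + a)*(a + v) (V(a, v) = -4 + ((a + v) + (a - 189)*(v + a)) = -4 + ((a + v) + (-189 + a)*(a + v)) = -4 + (a + v + (-189 + a)*(a + v)) = -4 + a + v + (-189 + a)*(a + v))
V(X(15, 10), 55) - 1*(-48161) = (-4 + (10*15)² - 1880*15 - 188*55 + (10*15)*55) - 1*(-48161) = (-4 + 150² - 188*150 - 10340 + 150*55) + 48161 = (-4 + 22500 - 28200 - 10340 + 8250) + 48161 = -7794 + 48161 = 40367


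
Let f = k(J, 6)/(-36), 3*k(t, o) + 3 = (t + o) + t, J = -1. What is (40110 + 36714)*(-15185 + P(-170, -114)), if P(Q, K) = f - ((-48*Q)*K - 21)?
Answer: 210899393738/3 ≈ 7.0300e+10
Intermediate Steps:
k(t, o) = -1 + o/3 + 2*t/3 (k(t, o) = -1 + ((t + o) + t)/3 = -1 + ((o + t) + t)/3 = -1 + (o + 2*t)/3 = -1 + (o/3 + 2*t/3) = -1 + o/3 + 2*t/3)
f = -1/108 (f = (-1 + (⅓)*6 + (⅔)*(-1))/(-36) = (-1 + 2 - ⅔)*(-1/36) = (⅓)*(-1/36) = -1/108 ≈ -0.0092593)
P(Q, K) = 2267/108 + 48*K*Q (P(Q, K) = -1/108 - ((-48*Q)*K - 21) = -1/108 - (-48*K*Q - 21) = -1/108 - (-21 - 48*K*Q) = -1/108 + (21 + 48*K*Q) = 2267/108 + 48*K*Q)
(40110 + 36714)*(-15185 + P(-170, -114)) = (40110 + 36714)*(-15185 + (2267/108 + 48*(-114)*(-170))) = 76824*(-15185 + (2267/108 + 930240)) = 76824*(-15185 + 100468187/108) = 76824*(98828207/108) = 210899393738/3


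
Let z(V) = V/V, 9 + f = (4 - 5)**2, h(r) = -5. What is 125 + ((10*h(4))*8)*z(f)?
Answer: -275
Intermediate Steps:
f = -8 (f = -9 + (4 - 5)**2 = -9 + (-1)**2 = -9 + 1 = -8)
z(V) = 1
125 + ((10*h(4))*8)*z(f) = 125 + ((10*(-5))*8)*1 = 125 - 50*8*1 = 125 - 400*1 = 125 - 400 = -275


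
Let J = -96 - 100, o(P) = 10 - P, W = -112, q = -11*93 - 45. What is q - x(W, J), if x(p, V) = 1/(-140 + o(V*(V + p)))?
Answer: -64611863/60498 ≈ -1068.0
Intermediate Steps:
q = -1068 (q = -1023 - 45 = -1068)
J = -196
x(p, V) = 1/(-130 - V*(V + p)) (x(p, V) = 1/(-140 + (10 - V*(V + p))) = 1/(-130 - V*(V + p)))
q - x(W, J) = -1068 - (-1)/(130 - 196*(-196 - 112)) = -1068 - (-1)/(130 - 196*(-308)) = -1068 - (-1)/(130 + 60368) = -1068 - (-1)/60498 = -1068 - 1*(-1/60498) = -1068 + 1/60498 = -64611863/60498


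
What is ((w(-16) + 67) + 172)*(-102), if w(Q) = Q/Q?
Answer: -24480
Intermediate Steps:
w(Q) = 1
((w(-16) + 67) + 172)*(-102) = ((1 + 67) + 172)*(-102) = (68 + 172)*(-102) = 240*(-102) = -24480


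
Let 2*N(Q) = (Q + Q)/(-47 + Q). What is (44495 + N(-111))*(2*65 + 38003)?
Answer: 268087230693/158 ≈ 1.6968e+9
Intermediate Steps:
N(Q) = Q/(-47 + Q) (N(Q) = ((Q + Q)/(-47 + Q))/2 = ((2*Q)/(-47 + Q))/2 = (2*Q/(-47 + Q))/2 = Q/(-47 + Q))
(44495 + N(-111))*(2*65 + 38003) = (44495 - 111/(-47 - 111))*(2*65 + 38003) = (44495 - 111/(-158))*(130 + 38003) = (44495 - 111*(-1/158))*38133 = (44495 + 111/158)*38133 = (7030321/158)*38133 = 268087230693/158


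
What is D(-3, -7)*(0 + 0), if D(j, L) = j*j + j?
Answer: 0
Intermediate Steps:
D(j, L) = j + j**2 (D(j, L) = j**2 + j = j + j**2)
D(-3, -7)*(0 + 0) = (-3*(1 - 3))*(0 + 0) = -3*(-2)*0 = 6*0 = 0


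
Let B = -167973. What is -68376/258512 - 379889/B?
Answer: 10840067915/5427879522 ≈ 1.9971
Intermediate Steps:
-68376/258512 - 379889/B = -68376/258512 - 379889/(-167973) = -68376*1/258512 - 379889*(-1/167973) = -8547/32314 + 379889/167973 = 10840067915/5427879522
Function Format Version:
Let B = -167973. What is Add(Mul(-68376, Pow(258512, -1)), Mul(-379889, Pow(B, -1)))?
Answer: Rational(10840067915, 5427879522) ≈ 1.9971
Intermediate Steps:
Add(Mul(-68376, Pow(258512, -1)), Mul(-379889, Pow(B, -1))) = Add(Mul(-68376, Pow(258512, -1)), Mul(-379889, Pow(-167973, -1))) = Add(Mul(-68376, Rational(1, 258512)), Mul(-379889, Rational(-1, 167973))) = Add(Rational(-8547, 32314), Rational(379889, 167973)) = Rational(10840067915, 5427879522)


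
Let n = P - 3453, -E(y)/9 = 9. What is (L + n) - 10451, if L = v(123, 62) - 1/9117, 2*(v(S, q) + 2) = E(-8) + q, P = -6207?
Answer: -366913667/18234 ≈ -20123.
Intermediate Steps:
E(y) = -81 (E(y) = -9*9 = -81)
n = -9660 (n = -6207 - 3453 = -9660)
v(S, q) = -85/2 + q/2 (v(S, q) = -2 + (-81 + q)/2 = -2 + (-81/2 + q/2) = -85/2 + q/2)
L = -209693/18234 (L = (-85/2 + (½)*62) - 1/9117 = (-85/2 + 31) - 1*1/9117 = -23/2 - 1/9117 = -209693/18234 ≈ -11.500)
(L + n) - 10451 = (-209693/18234 - 9660) - 10451 = -176350133/18234 - 10451 = -366913667/18234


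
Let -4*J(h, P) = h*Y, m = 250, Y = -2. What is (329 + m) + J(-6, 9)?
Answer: 576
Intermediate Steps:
J(h, P) = h/2 (J(h, P) = -h*(-2)/4 = -(-1)*h/2 = h/2)
(329 + m) + J(-6, 9) = (329 + 250) + (½)*(-6) = 579 - 3 = 576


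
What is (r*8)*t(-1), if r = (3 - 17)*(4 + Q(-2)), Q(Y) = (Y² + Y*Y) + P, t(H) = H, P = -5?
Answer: 784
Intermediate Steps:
Q(Y) = -5 + 2*Y² (Q(Y) = (Y² + Y*Y) - 5 = (Y² + Y²) - 5 = 2*Y² - 5 = -5 + 2*Y²)
r = -98 (r = (3 - 17)*(4 + (-5 + 2*(-2)²)) = -14*(4 + (-5 + 2*4)) = -14*(4 + (-5 + 8)) = -14*(4 + 3) = -14*7 = -98)
(r*8)*t(-1) = -98*8*(-1) = -784*(-1) = 784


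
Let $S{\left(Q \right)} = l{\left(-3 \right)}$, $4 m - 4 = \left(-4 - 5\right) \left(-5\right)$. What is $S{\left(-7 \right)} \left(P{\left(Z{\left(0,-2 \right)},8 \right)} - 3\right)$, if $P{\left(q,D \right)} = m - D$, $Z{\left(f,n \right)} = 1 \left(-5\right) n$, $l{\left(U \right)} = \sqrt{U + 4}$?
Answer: $\frac{5}{4} \approx 1.25$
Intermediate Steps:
$l{\left(U \right)} = \sqrt{4 + U}$
$Z{\left(f,n \right)} = - 5 n$
$m = \frac{49}{4}$ ($m = 1 + \frac{\left(-4 - 5\right) \left(-5\right)}{4} = 1 + \frac{\left(-9\right) \left(-5\right)}{4} = 1 + \frac{1}{4} \cdot 45 = 1 + \frac{45}{4} = \frac{49}{4} \approx 12.25$)
$S{\left(Q \right)} = 1$ ($S{\left(Q \right)} = \sqrt{4 - 3} = \sqrt{1} = 1$)
$P{\left(q,D \right)} = \frac{49}{4} - D$
$S{\left(-7 \right)} \left(P{\left(Z{\left(0,-2 \right)},8 \right)} - 3\right) = 1 \left(\left(\frac{49}{4} - 8\right) - 3\right) = 1 \left(\frac{17}{4} - 3\right) = 1 \cdot \frac{5}{4} = \frac{5}{4}$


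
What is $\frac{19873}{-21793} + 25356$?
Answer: $\frac{552563435}{21793} \approx 25355.0$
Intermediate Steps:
$\frac{19873}{-21793} + 25356 = 19873 \left(- \frac{1}{21793}\right) + 25356 = - \frac{19873}{21793} + 25356 = \frac{552563435}{21793}$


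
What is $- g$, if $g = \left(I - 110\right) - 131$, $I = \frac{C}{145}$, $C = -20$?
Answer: $\frac{6993}{29} \approx 241.14$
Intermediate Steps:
$I = - \frac{4}{29}$ ($I = - \frac{20}{145} = \left(-20\right) \frac{1}{145} = - \frac{4}{29} \approx -0.13793$)
$g = - \frac{6993}{29}$ ($g = \left(- \frac{4}{29} - 110\right) - 131 = - \frac{3194}{29} - 131 = - \frac{6993}{29} \approx -241.14$)
$- g = \left(-1\right) \left(- \frac{6993}{29}\right) = \frac{6993}{29}$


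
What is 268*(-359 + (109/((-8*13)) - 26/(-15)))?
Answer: -37451057/390 ≈ -96028.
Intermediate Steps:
268*(-359 + (109/((-8*13)) - 26/(-15))) = 268*(-359 + (109/(-104) - 26*(-1/15))) = 268*(-359 + (109*(-1/104) + 26/15)) = 268*(-359 + (-109/104 + 26/15)) = 268*(-359 + 1069/1560) = 268*(-558971/1560) = -37451057/390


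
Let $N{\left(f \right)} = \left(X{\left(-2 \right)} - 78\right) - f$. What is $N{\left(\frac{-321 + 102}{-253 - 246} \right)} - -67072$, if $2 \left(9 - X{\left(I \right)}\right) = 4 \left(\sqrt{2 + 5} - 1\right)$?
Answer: $\frac{33435276}{499} - 2 \sqrt{7} \approx 66999.0$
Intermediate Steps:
$X{\left(I \right)} = 11 - 2 \sqrt{7}$ ($X{\left(I \right)} = 9 - \frac{4 \left(\sqrt{2 + 5} - 1\right)}{2} = 9 - \frac{4 \left(\sqrt{7} - 1\right)}{2} = 9 - \frac{4 \left(-1 + \sqrt{7}\right)}{2} = 9 - \frac{-4 + 4 \sqrt{7}}{2} = 9 + \left(2 - 2 \sqrt{7}\right) = 11 - 2 \sqrt{7}$)
$N{\left(f \right)} = -67 - f - 2 \sqrt{7}$ ($N{\left(f \right)} = \left(\left(11 - 2 \sqrt{7}\right) - 78\right) - f = \left(-67 - 2 \sqrt{7}\right) - f = -67 - f - 2 \sqrt{7}$)
$N{\left(\frac{-321 + 102}{-253 - 246} \right)} - -67072 = \left(-67 - \frac{-321 + 102}{-253 - 246} - 2 \sqrt{7}\right) - -67072 = \left(-67 - - \frac{219}{-499} - 2 \sqrt{7}\right) + 67072 = \left(-67 - \left(-219\right) \left(- \frac{1}{499}\right) - 2 \sqrt{7}\right) + 67072 = \left(-67 - \frac{219}{499} - 2 \sqrt{7}\right) + 67072 = \left(- \frac{33652}{499} - 2 \sqrt{7}\right) + 67072 = \frac{33435276}{499} - 2 \sqrt{7}$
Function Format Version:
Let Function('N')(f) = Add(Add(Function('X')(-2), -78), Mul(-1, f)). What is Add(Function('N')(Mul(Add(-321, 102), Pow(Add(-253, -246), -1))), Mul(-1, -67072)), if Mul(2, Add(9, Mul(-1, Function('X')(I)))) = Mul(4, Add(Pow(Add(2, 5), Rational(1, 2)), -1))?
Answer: Add(Rational(33435276, 499), Mul(-2, Pow(7, Rational(1, 2)))) ≈ 66999.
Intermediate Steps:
Function('X')(I) = Add(11, Mul(-2, Pow(7, Rational(1, 2)))) (Function('X')(I) = Add(9, Mul(Rational(-1, 2), Mul(4, Add(Pow(Add(2, 5), Rational(1, 2)), -1)))) = Add(9, Mul(Rational(-1, 2), Mul(4, Add(Pow(7, Rational(1, 2)), -1)))) = Add(9, Mul(Rational(-1, 2), Mul(4, Add(-1, Pow(7, Rational(1, 2)))))) = Add(9, Mul(Rational(-1, 2), Add(-4, Mul(4, Pow(7, Rational(1, 2)))))) = Add(9, Add(2, Mul(-2, Pow(7, Rational(1, 2))))) = Add(11, Mul(-2, Pow(7, Rational(1, 2)))))
Function('N')(f) = Add(-67, Mul(-1, f), Mul(-2, Pow(7, Rational(1, 2)))) (Function('N')(f) = Add(Add(Add(11, Mul(-2, Pow(7, Rational(1, 2)))), -78), Mul(-1, f)) = Add(Add(-67, Mul(-2, Pow(7, Rational(1, 2)))), Mul(-1, f)) = Add(-67, Mul(-1, f), Mul(-2, Pow(7, Rational(1, 2)))))
Add(Function('N')(Mul(Add(-321, 102), Pow(Add(-253, -246), -1))), Mul(-1, -67072)) = Add(Add(-67, Mul(-1, Mul(Add(-321, 102), Pow(Add(-253, -246), -1))), Mul(-2, Pow(7, Rational(1, 2)))), Mul(-1, -67072)) = Add(Add(-67, Mul(-1, Mul(-219, Pow(-499, -1))), Mul(-2, Pow(7, Rational(1, 2)))), 67072) = Add(Add(-67, Mul(-1, Mul(-219, Rational(-1, 499))), Mul(-2, Pow(7, Rational(1, 2)))), 67072) = Add(Add(-67, Mul(-1, Rational(219, 499)), Mul(-2, Pow(7, Rational(1, 2)))), 67072) = Add(Add(-67, Rational(-219, 499), Mul(-2, Pow(7, Rational(1, 2)))), 67072) = Add(Add(Rational(-33652, 499), Mul(-2, Pow(7, Rational(1, 2)))), 67072) = Add(Rational(33435276, 499), Mul(-2, Pow(7, Rational(1, 2))))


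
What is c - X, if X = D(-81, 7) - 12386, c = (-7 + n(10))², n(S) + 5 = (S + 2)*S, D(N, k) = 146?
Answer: 23904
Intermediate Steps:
n(S) = -5 + S*(2 + S) (n(S) = -5 + (S + 2)*S = -5 + (2 + S)*S = -5 + S*(2 + S))
c = 11664 (c = (-7 + (-5 + 10² + 2*10))² = (-7 + (-5 + 100 + 20))² = (-7 + 115)² = 108² = 11664)
X = -12240 (X = 146 - 12386 = -12240)
c - X = 11664 - 1*(-12240) = 11664 + 12240 = 23904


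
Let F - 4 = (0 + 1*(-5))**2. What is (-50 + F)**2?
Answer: 441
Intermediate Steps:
F = 29 (F = 4 + (0 + 1*(-5))**2 = 4 + (0 - 5)**2 = 4 + (-5)**2 = 4 + 25 = 29)
(-50 + F)**2 = (-50 + 29)**2 = (-21)**2 = 441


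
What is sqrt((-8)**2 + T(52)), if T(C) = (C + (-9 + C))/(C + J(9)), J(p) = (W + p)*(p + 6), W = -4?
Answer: sqrt(1044321)/127 ≈ 8.0466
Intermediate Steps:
J(p) = (-4 + p)*(6 + p) (J(p) = (-4 + p)*(p + 6) = (-4 + p)*(6 + p))
T(C) = (-9 + 2*C)/(75 + C) (T(C) = (C + (-9 + C))/(C + (-24 + 9**2 + 2*9)) = (-9 + 2*C)/(C + (-24 + 81 + 18)) = (-9 + 2*C)/(C + 75) = (-9 + 2*C)/(75 + C))
sqrt((-8)**2 + T(52)) = sqrt((-8)**2 + (-9 + 2*52)/(75 + 52)) = sqrt(64 + (-9 + 104)/127) = sqrt(64 + (1/127)*95) = sqrt(64 + 95/127) = sqrt(8223/127) = sqrt(1044321)/127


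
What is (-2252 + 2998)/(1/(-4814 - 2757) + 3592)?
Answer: 5647966/27195031 ≈ 0.20768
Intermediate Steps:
(-2252 + 2998)/(1/(-4814 - 2757) + 3592) = 746/(1/(-7571) + 3592) = 746/(-1/7571 + 3592) = 746/(27195031/7571) = 746*(7571/27195031) = 5647966/27195031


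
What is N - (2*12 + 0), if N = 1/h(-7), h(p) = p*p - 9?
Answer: -959/40 ≈ -23.975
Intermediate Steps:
h(p) = -9 + p² (h(p) = p² - 9 = -9 + p²)
N = 1/40 (N = 1/(-9 + (-7)²) = 1/(-9 + 49) = 1/40 ≈ 0.025000)
N - (2*12 + 0) = 1/40 - (2*12 + 0) = 1/40 - (24 + 0) = 1/40 - 1*24 = 1/40 - 24 = -959/40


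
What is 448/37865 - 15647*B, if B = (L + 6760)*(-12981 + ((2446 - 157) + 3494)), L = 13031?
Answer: 84401200671744238/37865 ≈ 2.2290e+12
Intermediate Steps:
B = -142455618 (B = (13031 + 6760)*(-12981 + ((2446 - 157) + 3494)) = 19791*(-12981 + (2289 + 3494)) = 19791*(-12981 + 5783) = 19791*(-7198) = -142455618)
448/37865 - 15647*B = 448/37865 - 15647/(1/(-142455618)) = 448*(1/37865) - 15647/(-1/142455618) = 448/37865 - 15647*(-142455618) = 448/37865 + 2229003054846 = 84401200671744238/37865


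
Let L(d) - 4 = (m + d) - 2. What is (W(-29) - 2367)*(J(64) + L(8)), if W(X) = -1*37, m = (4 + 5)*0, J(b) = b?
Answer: -177896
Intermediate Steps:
m = 0 (m = 9*0 = 0)
L(d) = 2 + d (L(d) = 4 + ((0 + d) - 2) = 4 + (d - 2) = 4 + (-2 + d) = 2 + d)
W(X) = -37
(W(-29) - 2367)*(J(64) + L(8)) = (-37 - 2367)*(64 + (2 + 8)) = -2404*(64 + 10) = -2404*74 = -177896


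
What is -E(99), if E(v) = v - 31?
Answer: -68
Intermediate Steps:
E(v) = -31 + v
-E(99) = -(-31 + 99) = -1*68 = -68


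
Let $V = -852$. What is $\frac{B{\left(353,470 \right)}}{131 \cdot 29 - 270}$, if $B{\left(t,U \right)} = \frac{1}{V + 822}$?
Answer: $- \frac{1}{105870} \approx -9.4455 \cdot 10^{-6}$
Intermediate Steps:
$B{\left(t,U \right)} = - \frac{1}{30}$ ($B{\left(t,U \right)} = \frac{1}{-852 + 822} = \frac{1}{-30} = - \frac{1}{30}$)
$\frac{B{\left(353,470 \right)}}{131 \cdot 29 - 270} = - \frac{1}{30 \left(131 \cdot 29 - 270\right)} = - \frac{1}{30 \left(3799 - 270\right)} = - \frac{1}{30 \cdot 3529} = \left(- \frac{1}{30}\right) \frac{1}{3529} = - \frac{1}{105870}$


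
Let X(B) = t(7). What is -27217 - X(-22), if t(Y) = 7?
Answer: -27224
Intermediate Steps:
X(B) = 7
-27217 - X(-22) = -27217 - 1*7 = -27217 - 7 = -27224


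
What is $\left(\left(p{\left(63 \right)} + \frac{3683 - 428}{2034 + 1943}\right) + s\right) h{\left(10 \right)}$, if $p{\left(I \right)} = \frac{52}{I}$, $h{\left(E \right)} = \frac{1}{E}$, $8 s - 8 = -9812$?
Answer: $- \frac{613276763}{5011020} \approx -122.39$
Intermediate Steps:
$s = - \frac{2451}{2}$ ($s = 1 + \frac{1}{8} \left(-9812\right) = 1 - \frac{2453}{2} = - \frac{2451}{2} \approx -1225.5$)
$\left(\left(p{\left(63 \right)} + \frac{3683 - 428}{2034 + 1943}\right) + s\right) h{\left(10 \right)} = \frac{\left(\frac{52}{63} + \frac{3683 - 428}{2034 + 1943}\right) - \frac{2451}{2}}{10} = \left(\left(52 \cdot \frac{1}{63} + \frac{3255}{3977}\right) - \frac{2451}{2}\right) \frac{1}{10} = \left(\left(\frac{52}{63} + 3255 \cdot \frac{1}{3977}\right) - \frac{2451}{2}\right) \frac{1}{10} = \left(\left(\frac{52}{63} + \frac{3255}{3977}\right) - \frac{2451}{2}\right) \frac{1}{10} = \left(\frac{411869}{250551} - \frac{2451}{2}\right) \frac{1}{10} = \left(- \frac{613276763}{501102}\right) \frac{1}{10} = - \frac{613276763}{5011020}$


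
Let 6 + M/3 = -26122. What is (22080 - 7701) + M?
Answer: -64005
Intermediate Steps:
M = -78384 (M = -18 + 3*(-26122) = -18 - 78366 = -78384)
(22080 - 7701) + M = (22080 - 7701) - 78384 = 14379 - 78384 = -64005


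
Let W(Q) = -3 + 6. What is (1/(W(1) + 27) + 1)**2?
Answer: 961/900 ≈ 1.0678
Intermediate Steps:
W(Q) = 3
(1/(W(1) + 27) + 1)**2 = (1/(3 + 27) + 1)**2 = (1/30 + 1)**2 = (31/30)**2 = 961/900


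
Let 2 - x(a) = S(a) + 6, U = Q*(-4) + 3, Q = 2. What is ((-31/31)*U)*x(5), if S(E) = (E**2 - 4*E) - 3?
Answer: -30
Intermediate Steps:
U = -5 (U = 2*(-4) + 3 = -8 + 3 = -5)
S(E) = -3 + E**2 - 4*E
x(a) = -1 - a**2 + 4*a (x(a) = 2 - ((-3 + a**2 - 4*a) + 6) = 2 - (3 + a**2 - 4*a) = 2 + (-3 - a**2 + 4*a) = -1 - a**2 + 4*a)
((-31/31)*U)*x(5) = (-31/31*(-5))*(-1 - 1*5**2 + 4*5) = (-31*1/31*(-5))*(-1 - 1*25 + 20) = (-1*(-5))*(-1 - 25 + 20) = 5*(-6) = -30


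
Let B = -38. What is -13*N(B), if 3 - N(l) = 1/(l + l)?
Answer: -2977/76 ≈ -39.171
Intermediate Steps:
N(l) = 3 - 1/(2*l) (N(l) = 3 - 1/(l + l) = 3 - 1/(2*l))
-13*N(B) = -13*(3 - ½/(-38)) = -13*(3 - ½*(-1/38)) = -13*(3 + 1/76) = -13*229/76 = -2977/76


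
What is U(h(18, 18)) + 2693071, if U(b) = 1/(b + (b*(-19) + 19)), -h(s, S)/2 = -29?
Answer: 2760397774/1025 ≈ 2.6931e+6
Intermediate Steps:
h(s, S) = 58 (h(s, S) = -2*(-29) = 58)
U(b) = 1/(19 - 18*b) (U(b) = 1/(b + (-19*b + 19)) = 1/(b + (19 - 19*b)) = 1/(19 - 18*b))
U(h(18, 18)) + 2693071 = -1/(-19 + 18*58) + 2693071 = -1/(-19 + 1044) + 2693071 = -1/1025 + 2693071 = 2760397774/1025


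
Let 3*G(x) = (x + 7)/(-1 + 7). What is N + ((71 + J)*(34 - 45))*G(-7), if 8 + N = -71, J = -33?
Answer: -79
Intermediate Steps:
N = -79 (N = -8 - 71 = -79)
G(x) = 7/18 + x/18 (G(x) = ((x + 7)/(-1 + 7))/3 = ((7 + x)/6)/3 = ((7 + x)*(⅙))/3 = (7/6 + x/6)/3 = 7/18 + x/18)
N + ((71 + J)*(34 - 45))*G(-7) = -79 + ((71 - 33)*(34 - 45))*(7/18 + (1/18)*(-7)) = -79 + (38*(-11))*(7/18 - 7/18) = -79 - 418*0 = -79 + 0 = -79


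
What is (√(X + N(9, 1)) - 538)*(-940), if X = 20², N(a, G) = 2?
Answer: 505720 - 940*√402 ≈ 4.8687e+5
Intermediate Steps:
X = 400
(√(X + N(9, 1)) - 538)*(-940) = (√(400 + 2) - 538)*(-940) = (√402 - 538)*(-940) = (-538 + √402)*(-940) = 505720 - 940*√402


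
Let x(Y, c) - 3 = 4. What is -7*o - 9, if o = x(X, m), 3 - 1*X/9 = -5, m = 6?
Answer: -58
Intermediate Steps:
X = 72 (X = 27 - 9*(-5) = 27 + 45 = 72)
x(Y, c) = 7 (x(Y, c) = 3 + 4 = 7)
o = 7
-7*o - 9 = -7*7 - 9 = -49 - 9 = -58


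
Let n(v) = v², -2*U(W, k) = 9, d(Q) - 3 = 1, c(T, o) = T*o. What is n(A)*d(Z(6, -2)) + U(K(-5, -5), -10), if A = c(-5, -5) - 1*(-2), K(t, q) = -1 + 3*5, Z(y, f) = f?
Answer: 5823/2 ≈ 2911.5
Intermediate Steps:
d(Q) = 4 (d(Q) = 3 + 1 = 4)
K(t, q) = 14 (K(t, q) = -1 + 15 = 14)
U(W, k) = -9/2 (U(W, k) = -½*9 = -9/2)
A = 27 (A = -5*(-5) - 1*(-2) = 25 + 2 = 27)
n(A)*d(Z(6, -2)) + U(K(-5, -5), -10) = 27²*4 - 9/2 = 729*4 - 9/2 = 2916 - 9/2 = 5823/2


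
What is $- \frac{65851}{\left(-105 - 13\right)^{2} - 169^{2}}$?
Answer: $\frac{65851}{14637} \approx 4.4989$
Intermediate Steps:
$- \frac{65851}{\left(-105 - 13\right)^{2} - 169^{2}} = - \frac{65851}{\left(-118\right)^{2} - 28561} = - \frac{65851}{13924 - 28561} = - \frac{65851}{-14637} = \left(-65851\right) \left(- \frac{1}{14637}\right) = \frac{65851}{14637}$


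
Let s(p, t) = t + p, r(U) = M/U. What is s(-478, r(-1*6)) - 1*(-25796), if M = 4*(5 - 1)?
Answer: 75946/3 ≈ 25315.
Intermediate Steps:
M = 16 (M = 4*4 = 16)
r(U) = 16/U
s(p, t) = p + t
s(-478, r(-1*6)) - 1*(-25796) = (-478 + 16/((-1*6))) - 1*(-25796) = (-478 + 16/(-6)) + 25796 = (-478 + 16*(-⅙)) + 25796 = (-478 - 8/3) + 25796 = -1442/3 + 25796 = 75946/3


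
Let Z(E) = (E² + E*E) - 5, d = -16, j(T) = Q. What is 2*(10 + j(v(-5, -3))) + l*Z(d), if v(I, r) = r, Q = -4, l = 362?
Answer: 183546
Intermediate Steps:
j(T) = -4
Z(E) = -5 + 2*E² (Z(E) = (E² + E²) - 5 = 2*E² - 5 = -5 + 2*E²)
2*(10 + j(v(-5, -3))) + l*Z(d) = 2*(10 - 4) + 362*(-5 + 2*(-16)²) = 2*6 + 362*(-5 + 2*256) = 12 + 362*(-5 + 512) = 12 + 362*507 = 12 + 183534 = 183546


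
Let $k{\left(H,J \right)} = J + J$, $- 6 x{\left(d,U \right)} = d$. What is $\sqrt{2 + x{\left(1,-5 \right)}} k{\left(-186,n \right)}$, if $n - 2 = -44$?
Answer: $- 14 \sqrt{66} \approx -113.74$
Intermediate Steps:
$x{\left(d,U \right)} = - \frac{d}{6}$
$n = -42$ ($n = 2 - 44 = -42$)
$k{\left(H,J \right)} = 2 J$
$\sqrt{2 + x{\left(1,-5 \right)}} k{\left(-186,n \right)} = \sqrt{2 - \frac{1}{6}} \cdot 2 \left(-42\right) = \sqrt{2 - \frac{1}{6}} \left(-84\right) = \sqrt{\frac{11}{6}} \left(-84\right) = \frac{\sqrt{66}}{6} \left(-84\right) = - 14 \sqrt{66}$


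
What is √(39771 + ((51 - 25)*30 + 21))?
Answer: 42*√23 ≈ 201.42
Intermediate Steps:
√(39771 + ((51 - 25)*30 + 21)) = √(39771 + (26*30 + 21)) = √(39771 + (780 + 21)) = √(39771 + 801) = √40572 = 42*√23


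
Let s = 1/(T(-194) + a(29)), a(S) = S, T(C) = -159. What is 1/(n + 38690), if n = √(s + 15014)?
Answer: 5029700/194597141181 - √253736470/194597141181 ≈ 2.5765e-5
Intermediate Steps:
s = -1/130 (s = 1/(-159 + 29) = 1/(-130) = -1/130 ≈ -0.0076923)
n = √253736470/130 (n = √(-1/130 + 15014) = √(1951819/130) = √253736470/130 ≈ 122.53)
1/(n + 38690) = 1/(√253736470/130 + 38690) = 1/(38690 + √253736470/130)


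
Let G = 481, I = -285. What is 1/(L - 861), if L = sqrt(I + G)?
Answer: -1/847 ≈ -0.0011806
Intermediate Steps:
L = 14 (L = sqrt(-285 + 481) = sqrt(196) = 14)
1/(L - 861) = 1/(14 - 861) = 1/(-847) = -1/847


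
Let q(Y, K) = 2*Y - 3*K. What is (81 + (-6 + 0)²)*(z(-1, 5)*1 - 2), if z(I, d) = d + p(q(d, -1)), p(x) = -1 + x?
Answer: 1755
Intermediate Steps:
q(Y, K) = -3*K + 2*Y
z(I, d) = 2 + 3*d (z(I, d) = d + (-1 + (-3*(-1) + 2*d)) = d + (-1 + (3 + 2*d)) = d + (2 + 2*d) = 2 + 3*d)
(81 + (-6 + 0)²)*(z(-1, 5)*1 - 2) = (81 + (-6 + 0)²)*((2 + 3*5)*1 - 2) = (81 + (-6)²)*((2 + 15)*1 - 2) = (81 + 36)*(17*1 - 2) = 117*(17 - 2) = 117*15 = 1755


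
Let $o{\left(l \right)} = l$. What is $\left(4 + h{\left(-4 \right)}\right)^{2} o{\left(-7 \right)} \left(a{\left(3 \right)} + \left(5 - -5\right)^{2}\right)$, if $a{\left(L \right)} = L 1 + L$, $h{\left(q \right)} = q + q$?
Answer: $-11872$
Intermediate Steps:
$h{\left(q \right)} = 2 q$
$a{\left(L \right)} = 2 L$ ($a{\left(L \right)} = L + L = 2 L$)
$\left(4 + h{\left(-4 \right)}\right)^{2} o{\left(-7 \right)} \left(a{\left(3 \right)} + \left(5 - -5\right)^{2}\right) = \left(4 + 2 \left(-4\right)\right)^{2} \left(-7\right) \left(2 \cdot 3 + \left(5 - -5\right)^{2}\right) = \left(4 - 8\right)^{2} \left(-7\right) \left(6 + \left(5 + 5\right)^{2}\right) = \left(-4\right)^{2} \left(-7\right) \left(6 + 10^{2}\right) = 16 \left(-7\right) \left(6 + 100\right) = \left(-112\right) 106 = -11872$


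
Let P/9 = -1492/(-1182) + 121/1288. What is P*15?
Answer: 46456155/253736 ≈ 183.09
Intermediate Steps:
P = 3097077/253736 (P = 9*(-1492/(-1182) + 121/1288) = 9*(-1492*(-1/1182) + 121*(1/1288)) = 9*(746/591 + 121/1288) = 9*(1032359/761208) = 3097077/253736 ≈ 12.206)
P*15 = (3097077/253736)*15 = 46456155/253736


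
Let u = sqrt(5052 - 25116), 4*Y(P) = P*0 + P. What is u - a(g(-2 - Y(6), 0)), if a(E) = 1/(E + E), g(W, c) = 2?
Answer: -1/4 + 4*I*sqrt(1254) ≈ -0.25 + 141.65*I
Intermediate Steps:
Y(P) = P/4 (Y(P) = (P*0 + P)/4 = (0 + P)/4 = P/4)
a(E) = 1/(2*E)
u = 4*I*sqrt(1254) (u = sqrt(-20064) = 4*I*sqrt(1254) ≈ 141.65*I)
u - a(g(-2 - Y(6), 0)) = 4*I*sqrt(1254) - 1/(2*2) = 4*I*sqrt(1254) - 1*1/4 = 4*I*sqrt(1254) - 1/4 = -1/4 + 4*I*sqrt(1254)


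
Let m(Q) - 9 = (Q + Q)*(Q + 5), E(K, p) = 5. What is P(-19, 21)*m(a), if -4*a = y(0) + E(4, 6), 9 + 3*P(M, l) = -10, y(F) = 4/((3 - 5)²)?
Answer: 19/2 ≈ 9.5000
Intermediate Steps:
y(F) = 1 (y(F) = 4/((-2)²) = 4/4 = 4*(¼) = 1)
P(M, l) = -19/3 (P(M, l) = -3 + (⅓)*(-10) = -3 - 10/3 = -19/3)
a = -3/2 (a = -(1 + 5)/4 = -¼*6 = -3/2 ≈ -1.5000)
m(Q) = 9 + 2*Q*(5 + Q) (m(Q) = 9 + (Q + Q)*(Q + 5) = 9 + (2*Q)*(5 + Q) = 9 + 2*Q*(5 + Q))
P(-19, 21)*m(a) = -19*(9 + 2*(-3/2)² + 10*(-3/2))/3 = -19*(9 + 2*(9/4) - 15)/3 = -19*(9 + 9/2 - 15)/3 = -19/3*(-3/2) = 19/2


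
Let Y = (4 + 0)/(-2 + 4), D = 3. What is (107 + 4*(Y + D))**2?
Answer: 16129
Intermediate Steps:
Y = 2 (Y = 4/2 = 4*(1/2) = 2)
(107 + 4*(Y + D))**2 = (107 + 4*(2 + 3))**2 = (107 + 4*5)**2 = (107 + 20)**2 = 127**2 = 16129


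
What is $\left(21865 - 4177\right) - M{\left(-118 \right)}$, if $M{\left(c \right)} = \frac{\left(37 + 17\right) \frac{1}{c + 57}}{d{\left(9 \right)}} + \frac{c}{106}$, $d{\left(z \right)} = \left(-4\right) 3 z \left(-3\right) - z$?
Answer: $\frac{2001611923}{113155} \approx 17689.0$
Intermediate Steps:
$d{\left(z \right)} = 35 z$ ($d{\left(z \right)} = - 12 z \left(-3\right) - z = 36 z - z = 35 z$)
$M{\left(c \right)} = \frac{c}{106} + \frac{6}{35 \left(57 + c\right)}$ ($M{\left(c \right)} = \frac{\left(37 + 17\right) \frac{1}{c + 57}}{35 \cdot 9} + \frac{c}{106} = \frac{54 \frac{1}{57 + c}}{315} + c \frac{1}{106} = \frac{54}{57 + c} \frac{1}{315} + \frac{c}{106} = \frac{6}{35 \left(57 + c\right)} + \frac{c}{106} = \frac{c}{106} + \frac{6}{35 \left(57 + c\right)}$)
$\left(21865 - 4177\right) - M{\left(-118 \right)} = \left(21865 - 4177\right) - \frac{636 + 35 \left(-118\right)^{2} + 1995 \left(-118\right)}{3710 \left(57 - 118\right)} = \left(21865 - 4177\right) - \frac{636 + 35 \cdot 13924 - 235410}{3710 \left(-61\right)} = 17688 - \frac{1}{3710} \left(- \frac{1}{61}\right) \left(636 + 487340 - 235410\right) = 17688 - \frac{1}{3710} \left(- \frac{1}{61}\right) 252566 = 17688 - - \frac{126283}{113155} = 17688 + \frac{126283}{113155} = \frac{2001611923}{113155}$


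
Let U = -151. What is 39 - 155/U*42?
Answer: 12399/151 ≈ 82.113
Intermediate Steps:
39 - 155/U*42 = 39 - 155/(-151)*42 = 39 - 155*(-1/151)*42 = 39 + (155/151)*42 = 39 + 6510/151 = 12399/151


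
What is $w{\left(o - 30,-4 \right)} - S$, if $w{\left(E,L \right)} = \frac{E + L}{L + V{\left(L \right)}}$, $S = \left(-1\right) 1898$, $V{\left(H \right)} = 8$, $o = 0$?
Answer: $\frac{3779}{2} \approx 1889.5$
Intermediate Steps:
$S = -1898$
$w{\left(E,L \right)} = \frac{E + L}{8 + L}$ ($w{\left(E,L \right)} = \frac{E + L}{L + 8} = \frac{E + L}{8 + L}$)
$w{\left(o - 30,-4 \right)} - S = \frac{\left(0 - 30\right) - 4}{8 - 4} - -1898 = \frac{-30 - 4}{4} + 1898 = \frac{1}{4} \left(-34\right) + 1898 = - \frac{17}{2} + 1898 = \frac{3779}{2}$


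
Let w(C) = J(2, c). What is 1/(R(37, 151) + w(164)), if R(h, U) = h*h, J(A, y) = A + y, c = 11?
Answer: 1/1382 ≈ 0.00072359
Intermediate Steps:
R(h, U) = h**2
w(C) = 13 (w(C) = 2 + 11 = 13)
1/(R(37, 151) + w(164)) = 1/(37**2 + 13) = 1/(1369 + 13) = 1/1382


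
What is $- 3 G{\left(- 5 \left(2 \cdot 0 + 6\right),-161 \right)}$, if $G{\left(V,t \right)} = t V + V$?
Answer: $-14400$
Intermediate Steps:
$G{\left(V,t \right)} = V + V t$ ($G{\left(V,t \right)} = V t + V = V + V t$)
$- 3 G{\left(- 5 \left(2 \cdot 0 + 6\right),-161 \right)} = - 3 - 5 \left(2 \cdot 0 + 6\right) \left(1 - 161\right) = - 3 - 5 \left(0 + 6\right) \left(-160\right) = - 3 \left(-5\right) 6 \left(-160\right) = - 3 \left(\left(-30\right) \left(-160\right)\right) = \left(-3\right) 4800 = -14400$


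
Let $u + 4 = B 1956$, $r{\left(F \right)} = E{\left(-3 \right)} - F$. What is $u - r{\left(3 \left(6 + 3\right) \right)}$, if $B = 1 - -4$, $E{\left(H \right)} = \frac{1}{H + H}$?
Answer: $\frac{58819}{6} \approx 9803.2$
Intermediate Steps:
$E{\left(H \right)} = \frac{1}{2 H}$
$B = 5$ ($B = 1 + 4 = 5$)
$r{\left(F \right)} = - \frac{1}{6} - F$ ($r{\left(F \right)} = \frac{1}{2 \left(-3\right)} - F = \frac{1}{2} \left(- \frac{1}{3}\right) - F = - \frac{1}{6} - F$)
$u = 9776$ ($u = -4 + 5 \cdot 1956 = -4 + 9780 = 9776$)
$u - r{\left(3 \left(6 + 3\right) \right)} = 9776 - \left(- \frac{1}{6} - 3 \left(6 + 3\right)\right) = 9776 - \left(- \frac{1}{6} - 3 \cdot 9\right) = 9776 - \left(- \frac{1}{6} - 27\right) = 9776 - - \frac{163}{6} = 9776 + \frac{163}{6} = \frac{58819}{6}$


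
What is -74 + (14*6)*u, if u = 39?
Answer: 3202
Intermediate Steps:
-74 + (14*6)*u = -74 + (14*6)*39 = -74 + 84*39 = -74 + 3276 = 3202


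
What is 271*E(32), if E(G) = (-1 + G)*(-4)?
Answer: -33604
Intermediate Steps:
E(G) = 4 - 4*G
271*E(32) = 271*(4 - 4*32) = 271*(4 - 128) = 271*(-124) = -33604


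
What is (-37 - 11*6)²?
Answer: 10609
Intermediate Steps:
(-37 - 11*6)² = (-37 - 66)² = (-103)² = 10609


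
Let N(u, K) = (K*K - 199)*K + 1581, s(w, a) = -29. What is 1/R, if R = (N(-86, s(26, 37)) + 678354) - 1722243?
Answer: -1/1060926 ≈ -9.4257e-7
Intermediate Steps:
N(u, K) = 1581 + K*(-199 + K**2) (N(u, K) = (K**2 - 199)*K + 1581 = (-199 + K**2)*K + 1581 = K*(-199 + K**2) + 1581 = 1581 + K*(-199 + K**2))
R = -1060926 (R = ((1581 + (-29)**3 - 199*(-29)) + 678354) - 1722243 = ((1581 - 24389 + 5771) + 678354) - 1722243 = (-17037 + 678354) - 1722243 = 661317 - 1722243 = -1060926)
1/R = 1/(-1060926) = -1/1060926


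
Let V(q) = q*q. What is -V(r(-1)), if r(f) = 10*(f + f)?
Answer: -400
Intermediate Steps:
r(f) = 20*f (r(f) = 10*(2*f) = 20*f)
V(q) = q²
-V(r(-1)) = -(20*(-1))² = -1*(-20)² = -1*400 = -400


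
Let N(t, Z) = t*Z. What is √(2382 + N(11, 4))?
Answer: √2426 ≈ 49.254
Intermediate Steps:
N(t, Z) = Z*t
√(2382 + N(11, 4)) = √(2382 + 4*11) = √(2382 + 44) = √2426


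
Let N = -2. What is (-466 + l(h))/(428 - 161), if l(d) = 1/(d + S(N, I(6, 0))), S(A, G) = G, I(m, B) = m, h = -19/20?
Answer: -15682/8989 ≈ -1.7446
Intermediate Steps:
h = -19/20 (h = -19*1/20 = -19/20 ≈ -0.95000)
l(d) = 1/(6 + d) (l(d) = 1/(d + 6) = 1/(6 + d))
(-466 + l(h))/(428 - 161) = (-466 + 1/(6 - 19/20))/(428 - 161) = (-466 + 1/(101/20))/267 = (-466 + 20/101)*(1/267) = -47046/101*1/267 = -15682/8989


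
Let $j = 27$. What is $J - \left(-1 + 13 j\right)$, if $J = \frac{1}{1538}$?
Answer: $- \frac{538299}{1538} \approx -350.0$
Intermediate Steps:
$J = \frac{1}{1538} \approx 0.0006502$
$J - \left(-1 + 13 j\right) = \frac{1}{1538} + \left(\left(-13\right) 27 + 1\right) = \frac{1}{1538} + \left(-351 + 1\right) = \frac{1}{1538} - 350 = - \frac{538299}{1538}$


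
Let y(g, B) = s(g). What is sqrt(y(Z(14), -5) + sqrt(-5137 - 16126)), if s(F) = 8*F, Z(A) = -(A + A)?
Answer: sqrt(-224 + I*sqrt(21263)) ≈ 4.6519 + 15.673*I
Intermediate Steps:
Z(A) = -2*A
y(g, B) = 8*g
sqrt(y(Z(14), -5) + sqrt(-5137 - 16126)) = sqrt(8*(-2*14) + sqrt(-5137 - 16126)) = sqrt(8*(-28) + sqrt(-21263)) = sqrt(-224 + I*sqrt(21263))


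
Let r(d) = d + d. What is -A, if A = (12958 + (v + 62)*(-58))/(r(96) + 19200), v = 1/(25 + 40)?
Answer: -25353/52520 ≈ -0.48273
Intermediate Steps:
v = 1/65 ≈ 0.015385
r(d) = 2*d
A = 25353/52520 (A = (12958 + (1/65 + 62)*(-58))/(2*96 + 19200) = (12958 + (4031/65)*(-58))/(192 + 19200) = (12958 - 233798/65)/19392 = (608472/65)*(1/19392) = 25353/52520 ≈ 0.48273)
-A = -1*25353/52520 = -25353/52520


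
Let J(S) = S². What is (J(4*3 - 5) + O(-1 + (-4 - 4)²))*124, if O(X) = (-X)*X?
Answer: -486080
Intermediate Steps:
O(X) = -X²
(J(4*3 - 5) + O(-1 + (-4 - 4)²))*124 = ((4*3 - 5)² - (-1 + (-4 - 4)²)²)*124 = ((12 - 5)² - (-1 + (-8)²)²)*124 = (7² - (-1 + 64)²)*124 = (49 - 1*63²)*124 = (49 - 1*3969)*124 = (49 - 3969)*124 = -3920*124 = -486080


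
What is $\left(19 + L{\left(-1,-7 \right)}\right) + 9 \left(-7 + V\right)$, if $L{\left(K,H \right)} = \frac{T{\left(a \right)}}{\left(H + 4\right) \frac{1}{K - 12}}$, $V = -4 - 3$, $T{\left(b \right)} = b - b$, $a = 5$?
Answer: $-107$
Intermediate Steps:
$T{\left(b \right)} = 0$
$V = -7$
$L{\left(K,H \right)} = 0$ ($L{\left(K,H \right)} = \frac{0}{\left(H + 4\right) \frac{1}{K - 12}} = \frac{0}{\left(4 + H\right) \frac{1}{-12 + K}} = \frac{0}{\frac{1}{-12 + K} \left(4 + H\right)} = 0 \frac{-12 + K}{4 + H} = 0$)
$\left(19 + L{\left(-1,-7 \right)}\right) + 9 \left(-7 + V\right) = \left(19 + 0\right) + 9 \left(-7 - 7\right) = 19 + 9 \left(-14\right) = 19 - 126 = -107$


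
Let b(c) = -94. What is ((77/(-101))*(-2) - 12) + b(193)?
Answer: -10552/101 ≈ -104.48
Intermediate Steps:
((77/(-101))*(-2) - 12) + b(193) = ((77/(-101))*(-2) - 12) - 94 = ((77*(-1/101))*(-2) - 12) - 94 = (-77/101*(-2) - 12) - 94 = (154/101 - 12) - 94 = -1058/101 - 94 = -10552/101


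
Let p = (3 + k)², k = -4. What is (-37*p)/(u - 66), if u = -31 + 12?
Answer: 37/85 ≈ 0.43529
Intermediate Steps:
u = -19
p = 1 (p = (3 - 4)² = (-1)² = 1)
(-37*p)/(u - 66) = (-37*1)/(-19 - 66) = -37/(-85) = -37*(-1/85) = 37/85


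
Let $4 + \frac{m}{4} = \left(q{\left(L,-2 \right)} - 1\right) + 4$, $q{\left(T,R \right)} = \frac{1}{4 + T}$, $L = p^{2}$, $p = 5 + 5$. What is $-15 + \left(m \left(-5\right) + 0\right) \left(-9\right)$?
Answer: $- \frac{5025}{26} \approx -193.27$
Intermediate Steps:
$p = 10$
$L = 100$ ($L = 10^{2} = 100$)
$m = - \frac{103}{26}$ ($m = -16 + 4 \left(\left(\frac{1}{4 + 100} - 1\right) + 4\right) = -16 + 4 \left(\left(\frac{1}{104} - 1\right) + 4\right) = -16 + 4 \left(- \frac{103}{104} + 4\right) = -16 + 4 \cdot \frac{313}{104} = -16 + \frac{313}{26} = - \frac{103}{26} \approx -3.9615$)
$-15 + \left(m \left(-5\right) + 0\right) \left(-9\right) = -15 + \left(\left(- \frac{103}{26}\right) \left(-5\right) + 0\right) \left(-9\right) = -15 + \left(\frac{515}{26} + 0\right) \left(-9\right) = -15 + \frac{515}{26} \left(-9\right) = -15 - \frac{4635}{26} = - \frac{5025}{26}$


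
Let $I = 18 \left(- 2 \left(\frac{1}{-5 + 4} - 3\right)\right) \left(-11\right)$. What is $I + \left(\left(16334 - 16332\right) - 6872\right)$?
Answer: $-8454$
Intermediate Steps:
$I = -1584$ ($I = 18 \left(- 2 \left(\frac{1}{-1} - 3\right)\right) \left(-11\right) = 18 \left(- 2 \left(-1 - 3\right)\right) \left(-11\right) = 18 \left(\left(-2\right) \left(-4\right)\right) \left(-11\right) = 18 \cdot 8 \left(-11\right) = 144 \left(-11\right) = -1584$)
$I + \left(\left(16334 - 16332\right) - 6872\right) = -1584 + \left(\left(16334 - 16332\right) - 6872\right) = -1584 + \left(2 - 6872\right) = -1584 - 6870 = -8454$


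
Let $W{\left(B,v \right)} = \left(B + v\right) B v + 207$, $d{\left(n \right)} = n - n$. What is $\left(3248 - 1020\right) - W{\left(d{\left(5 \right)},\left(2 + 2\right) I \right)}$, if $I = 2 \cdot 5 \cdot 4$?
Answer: $2021$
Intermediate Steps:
$d{\left(n \right)} = 0$
$I = 40$ ($I = 2 \cdot 20 = 40$)
$W{\left(B,v \right)} = 207 + B v \left(B + v\right)$ ($W{\left(B,v \right)} = B \left(B + v\right) v + 207 = B v \left(B + v\right) + 207 = 207 + B v \left(B + v\right)$)
$\left(3248 - 1020\right) - W{\left(d{\left(5 \right)},\left(2 + 2\right) I \right)} = \left(3248 - 1020\right) - \left(207 + 0 \left(\left(2 + 2\right) 40\right)^{2} + \left(2 + 2\right) 40 \cdot 0^{2}\right) = \left(3248 - 1020\right) - \left(207 + 0 \left(4 \cdot 40\right)^{2} + 4 \cdot 40 \cdot 0\right) = 2228 - \left(207 + 0 \cdot 160^{2} + 160 \cdot 0\right) = 2228 - \left(207 + 0 \cdot 25600 + 0\right) = 2228 - \left(207 + 0 + 0\right) = 2228 - 207 = 2021$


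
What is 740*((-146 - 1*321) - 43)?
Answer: -377400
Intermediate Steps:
740*((-146 - 1*321) - 43) = 740*((-146 - 321) - 43) = 740*(-467 - 43) = 740*(-510) = -377400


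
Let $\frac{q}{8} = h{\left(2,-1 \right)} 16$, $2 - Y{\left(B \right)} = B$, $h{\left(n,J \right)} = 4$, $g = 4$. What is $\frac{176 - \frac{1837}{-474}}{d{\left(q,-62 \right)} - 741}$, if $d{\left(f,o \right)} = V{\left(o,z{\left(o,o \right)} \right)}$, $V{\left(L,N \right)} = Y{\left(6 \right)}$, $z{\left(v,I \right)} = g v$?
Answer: $- \frac{85261}{353130} \approx -0.24144$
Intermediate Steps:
$z{\left(v,I \right)} = 4 v$
$Y{\left(B \right)} = 2 - B$
$q = 512$ ($q = 8 \cdot 4 \cdot 16 = 8 \cdot 64 = 512$)
$V{\left(L,N \right)} = -4$ ($V{\left(L,N \right)} = 2 - 6 = -4$)
$d{\left(f,o \right)} = -4$
$\frac{176 - \frac{1837}{-474}}{d{\left(q,-62 \right)} - 741} = \frac{176 - \frac{1837}{-474}}{-4 - 741} = \frac{176 - - \frac{1837}{474}}{-745} = \left(176 + \frac{1837}{474}\right) \left(- \frac{1}{745}\right) = \frac{85261}{474} \left(- \frac{1}{745}\right) = - \frac{85261}{353130}$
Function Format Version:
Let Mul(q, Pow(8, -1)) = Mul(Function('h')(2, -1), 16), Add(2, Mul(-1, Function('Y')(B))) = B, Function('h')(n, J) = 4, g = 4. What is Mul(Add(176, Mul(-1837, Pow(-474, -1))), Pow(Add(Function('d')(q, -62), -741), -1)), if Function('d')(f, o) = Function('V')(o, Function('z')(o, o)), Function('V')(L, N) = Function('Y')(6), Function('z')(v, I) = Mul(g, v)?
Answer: Rational(-85261, 353130) ≈ -0.24144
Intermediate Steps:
Function('z')(v, I) = Mul(4, v)
Function('Y')(B) = Add(2, Mul(-1, B))
q = 512 (q = Mul(8, Mul(4, 16)) = Mul(8, 64) = 512)
Function('V')(L, N) = -4 (Function('V')(L, N) = Add(2, Mul(-1, 6)) = Add(2, -6) = -4)
Function('d')(f, o) = -4
Mul(Add(176, Mul(-1837, Pow(-474, -1))), Pow(Add(Function('d')(q, -62), -741), -1)) = Mul(Add(176, Mul(-1837, Pow(-474, -1))), Pow(Add(-4, -741), -1)) = Mul(Add(176, Mul(-1837, Rational(-1, 474))), Pow(-745, -1)) = Mul(Add(176, Rational(1837, 474)), Rational(-1, 745)) = Mul(Rational(85261, 474), Rational(-1, 745)) = Rational(-85261, 353130)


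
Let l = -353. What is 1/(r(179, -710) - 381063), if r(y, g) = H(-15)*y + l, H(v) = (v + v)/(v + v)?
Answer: -1/381237 ≈ -2.6230e-6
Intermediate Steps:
H(v) = 1 (H(v) = (2*v)/((2*v)) = (2*v)*(1/(2*v)) = 1)
r(y, g) = -353 + y (r(y, g) = 1*y - 353 = y - 353 = -353 + y)
1/(r(179, -710) - 381063) = 1/((-353 + 179) - 381063) = 1/(-174 - 381063) = 1/(-381237) = -1/381237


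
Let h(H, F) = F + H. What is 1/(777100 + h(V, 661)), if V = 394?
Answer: 1/778155 ≈ 1.2851e-6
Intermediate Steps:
1/(777100 + h(V, 661)) = 1/(777100 + (661 + 394)) = 1/(777100 + 1055) = 1/778155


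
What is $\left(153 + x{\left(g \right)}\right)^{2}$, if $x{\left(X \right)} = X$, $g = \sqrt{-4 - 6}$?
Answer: $\left(153 + i \sqrt{10}\right)^{2} \approx 23399.0 + 967.66 i$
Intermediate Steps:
$g = i \sqrt{10}$ ($g = \sqrt{-10} = i \sqrt{10} \approx 3.1623 i$)
$\left(153 + x{\left(g \right)}\right)^{2} = \left(153 + i \sqrt{10}\right)^{2}$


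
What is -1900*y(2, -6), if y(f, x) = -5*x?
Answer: -57000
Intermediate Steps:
-1900*y(2, -6) = -(-9500)*(-6) = -1900*30 = -57000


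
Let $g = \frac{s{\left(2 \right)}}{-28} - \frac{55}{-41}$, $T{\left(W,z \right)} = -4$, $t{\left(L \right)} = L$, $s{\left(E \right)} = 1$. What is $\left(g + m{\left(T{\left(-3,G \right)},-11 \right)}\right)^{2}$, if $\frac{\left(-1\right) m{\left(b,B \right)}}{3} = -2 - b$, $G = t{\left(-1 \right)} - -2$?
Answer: $\frac{29041321}{1317904} \approx 22.036$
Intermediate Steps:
$G = 1$ ($G = -1 - -2 = -1 + 2 = 1$)
$m{\left(b,B \right)} = 6 + 3 b$ ($m{\left(b,B \right)} = - 3 \left(-2 - b\right) = 6 + 3 b$)
$g = \frac{1499}{1148}$ ($g = 1 \frac{1}{-28} - \frac{55}{-41} = 1 \left(- \frac{1}{28}\right) - - \frac{55}{41} = - \frac{1}{28} + \frac{55}{41} = \frac{1499}{1148} \approx 1.3057$)
$\left(g + m{\left(T{\left(-3,G \right)},-11 \right)}\right)^{2} = \left(\frac{1499}{1148} + \left(6 + 3 \left(-4\right)\right)\right)^{2} = \left(\frac{1499}{1148} + \left(6 - 12\right)\right)^{2} = \left(\frac{1499}{1148} - 6\right)^{2} = \left(- \frac{5389}{1148}\right)^{2} = \frac{29041321}{1317904}$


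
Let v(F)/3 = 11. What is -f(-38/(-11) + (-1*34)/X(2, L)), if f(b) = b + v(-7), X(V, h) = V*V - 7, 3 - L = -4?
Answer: -1577/33 ≈ -47.788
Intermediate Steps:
L = 7 (L = 3 - 1*(-4) = 3 + 4 = 7)
v(F) = 33 (v(F) = 3*11 = 33)
X(V, h) = -7 + V**2 (X(V, h) = V**2 - 7 = -7 + V**2)
f(b) = 33 + b (f(b) = b + 33 = 33 + b)
-f(-38/(-11) + (-1*34)/X(2, L)) = -(33 + (-38/(-11) + (-1*34)/(-7 + 2**2))) = -(33 + (-38*(-1/11) - 34/(-7 + 4))) = -(33 + (38/11 - 34/(-3))) = -(33 + (38/11 - 34*(-1/3))) = -(33 + (38/11 + 34/3)) = -(33 + 488/33) = -1*1577/33 = -1577/33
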